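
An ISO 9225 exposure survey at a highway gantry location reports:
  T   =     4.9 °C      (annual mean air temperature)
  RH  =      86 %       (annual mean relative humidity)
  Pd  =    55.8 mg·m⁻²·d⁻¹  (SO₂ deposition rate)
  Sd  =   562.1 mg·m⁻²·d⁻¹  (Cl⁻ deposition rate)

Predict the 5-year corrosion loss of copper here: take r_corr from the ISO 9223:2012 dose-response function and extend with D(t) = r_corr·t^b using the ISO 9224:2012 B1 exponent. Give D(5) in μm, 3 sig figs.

D(5) = 8.37 μm

copper: temperature factor f = +0.126·(-5.1) = -0.6426
  SO₂ term: 0.0053·55.8^0.26·exp(0.059·86-0.6426) = 1.267
  Sd branch = 0.01025·Sd^0.27·e^(0.036·RH+0.049·T) = 1.592 μm/a
  sum: 1.267 + 1.592 → r_corr = 2.86 μm/a
Power-law: D(5) = r_corr · 5^0.667
  D(5) = 2.86 × 5^0.667 = 2.86 × 2.926 = 8.366 μm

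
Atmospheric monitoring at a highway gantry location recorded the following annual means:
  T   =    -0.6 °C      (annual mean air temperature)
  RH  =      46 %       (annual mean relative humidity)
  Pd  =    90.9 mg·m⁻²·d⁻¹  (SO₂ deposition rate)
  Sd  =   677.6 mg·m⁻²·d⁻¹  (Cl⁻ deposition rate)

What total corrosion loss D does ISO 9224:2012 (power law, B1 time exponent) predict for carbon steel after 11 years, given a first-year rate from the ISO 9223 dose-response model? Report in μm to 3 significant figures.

carbon steel: temperature factor f = +0.150·(-10.6) = -1.5900
  SO₂ term: 1.77·90.9^0.52·exp(0.02·46-1.5900) = 9.45
  Sd branch = 0.102·Sd^0.62·e^(0.033·RH+0.04·T) = 25.86 μm/a
  r_corr = 9.45 + 25.86 = 35.31 μm/a
Power-law: D(11) = r_corr · 11^0.523
  D(11) = 35.31 × 11^0.523 = 35.31 × 3.505 = 123.8 μm

D(11) = 124 μm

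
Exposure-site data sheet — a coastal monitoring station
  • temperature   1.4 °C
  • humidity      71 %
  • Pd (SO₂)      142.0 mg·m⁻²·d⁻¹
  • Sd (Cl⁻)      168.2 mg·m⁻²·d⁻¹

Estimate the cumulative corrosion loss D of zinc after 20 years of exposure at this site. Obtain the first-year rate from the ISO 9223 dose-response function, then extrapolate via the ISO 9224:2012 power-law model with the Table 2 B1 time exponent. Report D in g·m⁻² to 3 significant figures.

D(20) = 229 g·m⁻²

zinc: temperature factor f = +0.038·(-8.6) = -0.3268
  SO₂ term: 0.0129·142.0^0.44·exp(0.046·71-0.3268) = 2.158
  Cl⁻ term: 0.0175·168.2^0.57·exp(0.008·71+0.085·1.4) = 0.6458
  sum: 2.158 + 0.6458 → r_corr = 2.804 μm/a
Long-term exponent b (ISO 9224 Table 2, B1) = 0.813
  D(20) = 2.804 × 20^0.813 = 2.804 × 11.42 = 32.03 μm
  Mass loss = 32.03 μm × 7.14 g/cm³ = 228.7 g·m⁻²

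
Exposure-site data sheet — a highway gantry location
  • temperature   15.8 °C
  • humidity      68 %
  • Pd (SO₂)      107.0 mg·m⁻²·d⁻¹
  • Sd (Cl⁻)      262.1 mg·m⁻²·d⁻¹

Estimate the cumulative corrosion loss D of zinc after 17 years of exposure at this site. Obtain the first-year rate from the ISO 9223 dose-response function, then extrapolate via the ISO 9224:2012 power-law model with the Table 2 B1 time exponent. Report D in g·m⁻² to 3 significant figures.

D(17) = 306 g·m⁻²

zinc: f(T) = -0.071·(T−10) [T>10 °C] = -0.4118
  Pd branch = 0.0129·Pd^0.44·e^(0.046·RH+f) = 1.525 μm/a
  Cl⁻ term: 0.0175·262.1^0.57·exp(0.008·68+0.085·15.8) = 2.761
  sum: 1.525 + 2.761 → r_corr = 4.286 μm/a
ISO 9224: D(t) = r_corr · t^b with b = 0.813 (zinc, B1)
  D(17) = 4.286 × 17^0.813 = 4.286 × 10.01 = 42.89 μm
  Mass loss = 42.89 μm × 7.14 g/cm³ = 306.2 g·m⁻²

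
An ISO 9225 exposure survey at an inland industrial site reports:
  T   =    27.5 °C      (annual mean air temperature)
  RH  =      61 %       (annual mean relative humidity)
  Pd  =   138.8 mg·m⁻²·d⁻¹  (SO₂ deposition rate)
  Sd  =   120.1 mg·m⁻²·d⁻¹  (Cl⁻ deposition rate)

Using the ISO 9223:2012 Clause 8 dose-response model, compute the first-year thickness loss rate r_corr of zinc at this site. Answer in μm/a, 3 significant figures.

r_corr = 5.06 μm/a

zinc: f(T) = -0.071·(T−10) [T>10 °C] = -1.2425
  SO₂ term: 0.0129·138.8^0.44·exp(0.046·61-1.2425) = 0.5398
  Sd branch = 0.0175·Sd^0.57·e^(0.008·RH+0.085·T) = 4.524 μm/a
  sum: 0.5398 + 4.524 → r_corr = 5.063 μm/a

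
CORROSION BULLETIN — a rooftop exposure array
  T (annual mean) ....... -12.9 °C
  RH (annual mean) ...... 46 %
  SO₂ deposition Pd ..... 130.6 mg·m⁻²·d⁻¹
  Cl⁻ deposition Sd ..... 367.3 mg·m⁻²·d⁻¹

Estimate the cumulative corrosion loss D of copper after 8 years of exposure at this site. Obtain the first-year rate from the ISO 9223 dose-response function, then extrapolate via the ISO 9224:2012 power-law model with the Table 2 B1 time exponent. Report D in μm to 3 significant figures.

D(8) = 0.626 μm

copper: f(T) = +0.126·(T−10) [T≤10 °C] = -2.8854
  Pd branch = 0.0053·Pd^0.26·e^(0.059·RH+f) = 0.01585 μm/a
  Cl⁻ term: 0.01025·367.3^0.27·exp(0.036·46+0.049·-12.9) = 0.1406
  r_corr = 0.01585 + 0.1406 = 0.1564 μm/a
Long-term exponent b (ISO 9224 Table 2, B1) = 0.667
  D(8) = 0.1564 × 8^0.667 = 0.1564 × 4.003 = 0.6262 μm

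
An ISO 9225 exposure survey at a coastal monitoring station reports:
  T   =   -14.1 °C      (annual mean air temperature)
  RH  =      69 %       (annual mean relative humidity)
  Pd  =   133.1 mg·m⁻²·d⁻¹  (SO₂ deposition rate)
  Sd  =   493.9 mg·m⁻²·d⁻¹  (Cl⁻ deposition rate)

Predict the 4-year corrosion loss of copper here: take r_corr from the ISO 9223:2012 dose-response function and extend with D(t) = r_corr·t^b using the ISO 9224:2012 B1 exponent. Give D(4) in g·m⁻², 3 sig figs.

D(4) = 8.63 g·m⁻²

copper: f(T) = +0.126·(T−10) [T≤10 °C] = -3.0366
  SO₂ term: 0.0053·133.1^0.26·exp(0.059·69-3.0366) = 0.05319
  Cl⁻ term: 0.01025·493.9^0.27·exp(0.036·69+0.049·-14.1) = 0.3287
  r_corr = 0.05319 + 0.3287 = 0.3818 μm/a
Long-term exponent b (ISO 9224 Table 2, B1) = 0.667
  D(4) = 0.3818 × 4^0.667 = 0.3818 × 2.521 = 0.9626 μm
  Mass loss = 0.9626 μm × 8.96 g/cm³ = 8.625 g·m⁻²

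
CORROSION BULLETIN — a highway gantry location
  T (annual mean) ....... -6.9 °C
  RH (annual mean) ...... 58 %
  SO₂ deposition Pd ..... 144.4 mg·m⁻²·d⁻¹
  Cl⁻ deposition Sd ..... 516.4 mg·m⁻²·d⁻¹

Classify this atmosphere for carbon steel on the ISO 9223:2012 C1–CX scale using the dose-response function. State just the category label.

carbon steel: T≤10 °C ⇒ hinge +0.150·(-6.9−10) = -2.5350
  SO₂ term: 1.77·144.4^0.52·exp(0.02·58-2.5350) = 5.94
  Cl⁻ term: 0.102·516.4^0.62·exp(0.033·58+0.04·-6.9) = 25.24
  r_corr = 5.94 + 25.24 = 31.18 μm/a
ISO 9223 Table 2 (carbon steel): 25 < 31.2 ≤ 50 μm/a ⇒ C3

C3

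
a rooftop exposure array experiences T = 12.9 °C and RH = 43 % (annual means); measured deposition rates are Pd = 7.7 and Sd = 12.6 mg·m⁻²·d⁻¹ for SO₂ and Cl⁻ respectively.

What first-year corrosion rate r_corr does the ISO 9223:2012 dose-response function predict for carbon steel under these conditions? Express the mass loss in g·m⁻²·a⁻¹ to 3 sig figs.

r_corr = 108 g·m⁻²·a⁻¹

carbon steel: T>10 °C ⇒ hinge -0.054·(12.9−10) = -0.1566
  Pd branch = 1.77·Pd^0.52·e^(0.02·RH+f) = 10.34 μm/a
  Sd branch = 0.102·Sd^0.62·e^(0.033·RH+0.04·T) = 3.398 μm/a
  sum: 10.34 + 3.398 → r_corr = 13.74 μm/a
Convert to mass loss: 13.74 μm/a × 7.85 g/cm³ = 107.8 g·m⁻²·a⁻¹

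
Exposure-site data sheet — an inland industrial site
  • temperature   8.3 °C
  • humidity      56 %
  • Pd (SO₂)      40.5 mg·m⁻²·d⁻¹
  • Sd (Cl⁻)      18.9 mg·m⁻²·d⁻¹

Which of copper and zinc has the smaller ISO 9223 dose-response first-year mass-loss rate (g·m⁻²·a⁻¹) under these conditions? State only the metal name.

copper: temperature factor f = +0.126·(-1.7) = -0.2142
  SO₂ term: 0.0053·40.5^0.26·exp(0.059·56-0.2142) = 0.3049
  Sd branch = 0.01025·Sd^0.27·e^(0.036·RH+0.049·T) = 0.2556 μm/a
  sum: 0.3049 + 0.2556 → r_corr = 0.5604 μm/a
  mass loss = 0.5604 μm/a × 8.96 g/cm³ = 5.022 g·m⁻²·a⁻¹
zinc: temperature factor f = +0.038·(-1.7) = -0.0646
  Pd branch = 0.0129·Pd^0.44·e^(0.046·RH+f) = 0.8101 μm/a
  Sd branch = 0.0175·Sd^0.57·e^(0.008·RH+0.085·T) = 0.2962 μm/a
  sum: 0.8101 + 0.2962 → r_corr = 1.106 μm/a
  mass loss = 1.106 μm/a × 7.14 g/cm³ = 7.899 g·m⁻²·a⁻¹
Ordering by g·m⁻²·a⁻¹: zinc (7.9) > copper (5.02)

copper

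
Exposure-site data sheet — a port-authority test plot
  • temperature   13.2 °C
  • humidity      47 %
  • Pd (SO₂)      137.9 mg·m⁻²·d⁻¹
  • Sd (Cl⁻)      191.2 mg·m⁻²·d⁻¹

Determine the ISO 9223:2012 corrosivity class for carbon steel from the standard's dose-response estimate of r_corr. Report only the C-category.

carbon steel: temperature factor f = -0.054·(3.2) = -0.1728
  SO₂ term: 1.77·137.9^0.52·exp(0.02·47-0.1728) = 49.4
  Sd branch = 0.102·Sd^0.62·e^(0.033·RH+0.04·T) = 21.18 μm/a
  sum: 49.4 + 21.18 → r_corr = 70.59 μm/a
70.6 μm/a falls in (50, 80] for carbon steel → category C4

C4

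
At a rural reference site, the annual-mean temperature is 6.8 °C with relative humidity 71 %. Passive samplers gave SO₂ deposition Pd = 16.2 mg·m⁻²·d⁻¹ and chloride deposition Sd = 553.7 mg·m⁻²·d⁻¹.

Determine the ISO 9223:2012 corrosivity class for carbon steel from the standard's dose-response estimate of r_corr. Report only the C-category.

C5

carbon steel: temperature factor f = +0.150·(-3.2) = -0.4800
  SO₂ term: 1.77·16.2^0.52·exp(0.02·71-0.4800) = 19.28
  Sd branch = 0.102·Sd^0.62·e^(0.033·RH+0.04·T) = 70 μm/a
  r_corr = 19.28 + 70 = 89.28 μm/a
89.3 μm/a falls in (80, 200] for carbon steel → category C5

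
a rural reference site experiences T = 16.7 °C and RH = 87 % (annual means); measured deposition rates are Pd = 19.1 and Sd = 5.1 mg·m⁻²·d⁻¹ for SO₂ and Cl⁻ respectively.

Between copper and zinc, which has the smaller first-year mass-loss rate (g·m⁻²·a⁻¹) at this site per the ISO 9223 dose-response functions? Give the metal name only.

zinc

copper: f(T) = -0.080·(T−10) [T>10 °C] = -0.5360
  sulphur-dioxide contribution → 1.132 μm/a
  chloride contribution → 0.8267 μm/a
  ⇒ r_corr(copper) = 1.959 μm/a
  mass loss = 1.959 μm/a × 8.96 g/cm³ = 17.55 g·m⁻²·a⁻¹
zinc: T>10 °C ⇒ hinge -0.071·(16.7−10) = -0.4757
  sulphur-dioxide contribution → 1.606 μm/a
  chloride contribution → 0.3674 μm/a
  ⇒ r_corr(zinc) = 1.973 μm/a
  mass loss = 1.973 μm/a × 7.14 g/cm³ = 14.09 g·m⁻²·a⁻¹
Ordering by g·m⁻²·a⁻¹: copper (17.5) > zinc (14.1)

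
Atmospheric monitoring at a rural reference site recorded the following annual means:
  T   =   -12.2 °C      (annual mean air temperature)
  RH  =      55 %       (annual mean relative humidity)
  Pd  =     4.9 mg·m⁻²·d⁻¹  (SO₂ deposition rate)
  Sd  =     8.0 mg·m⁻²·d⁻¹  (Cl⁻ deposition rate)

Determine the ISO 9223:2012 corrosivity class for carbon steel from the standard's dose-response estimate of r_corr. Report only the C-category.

C2

carbon steel: f(T) = +0.150·(T−10) [T≤10 °C] = -3.3300
  sulphur-dioxide contribution → 0.4349 μm/a
  chloride contribution → 1.396 μm/a
  ⇒ r_corr(carbon steel) = 1.831 μm/a
1.83 μm/a falls in (1.3, 25] for carbon steel → category C2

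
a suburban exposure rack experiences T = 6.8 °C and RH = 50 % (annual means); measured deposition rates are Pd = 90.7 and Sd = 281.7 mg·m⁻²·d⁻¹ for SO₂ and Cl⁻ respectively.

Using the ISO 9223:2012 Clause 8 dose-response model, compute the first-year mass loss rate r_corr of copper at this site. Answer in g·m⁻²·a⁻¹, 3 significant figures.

r_corr = 5.51 g·m⁻²·a⁻¹

copper: T≤10 °C ⇒ hinge +0.126·(6.8−10) = -0.4032
  SO₂ term: 0.0053·90.7^0.26·exp(0.059·50-0.4032) = 0.2184
  Cl⁻ term: 0.01025·281.7^0.27·exp(0.036·50+0.049·6.8) = 0.3968
  r_corr = 0.2184 + 0.3968 = 0.6153 μm/a
Convert to mass loss: 0.6153 μm/a × 8.96 g/cm³ = 5.513 g·m⁻²·a⁻¹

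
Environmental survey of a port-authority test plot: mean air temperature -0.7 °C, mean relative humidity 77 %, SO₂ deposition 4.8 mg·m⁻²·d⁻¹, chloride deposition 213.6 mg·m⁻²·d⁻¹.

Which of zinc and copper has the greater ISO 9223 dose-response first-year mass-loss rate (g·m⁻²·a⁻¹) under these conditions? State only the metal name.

zinc

zinc: T≤10 °C ⇒ hinge +0.038·(-0.7−10) = -0.4066
  sulphur-dioxide contribution → 0.5916 μm/a
  chloride contribution → 0.6495 μm/a
  total first-year rate 1.241 μm/a
  mass loss = 1.241 μm/a × 7.14 g/cm³ = 8.862 g·m⁻²·a⁻¹
copper: T≤10 °C ⇒ hinge +0.126·(-0.7−10) = -1.3482
  sulphur-dioxide contribution → 0.1945 μm/a
  chloride contribution → 0.674 μm/a
  ⇒ r_corr(copper) = 0.8685 μm/a
  mass loss = 0.8685 μm/a × 8.96 g/cm³ = 7.782 g·m⁻²·a⁻¹
Ordering by g·m⁻²·a⁻¹: zinc (8.86) > copper (7.78)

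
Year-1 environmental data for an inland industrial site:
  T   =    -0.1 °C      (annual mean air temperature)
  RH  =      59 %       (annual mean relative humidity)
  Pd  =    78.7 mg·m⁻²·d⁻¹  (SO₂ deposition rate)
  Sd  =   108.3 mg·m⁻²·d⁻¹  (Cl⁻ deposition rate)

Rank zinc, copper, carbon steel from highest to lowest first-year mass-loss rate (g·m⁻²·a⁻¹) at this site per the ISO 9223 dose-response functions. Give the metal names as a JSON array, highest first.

zinc: T≤10 °C ⇒ hinge +0.038·(-0.1−10) = -0.3838
  Pd branch = 0.0129·Pd^0.44·e^(0.046·RH+f) = 0.9053 μm/a
  Cl⁻ term: 0.0175·108.3^0.57·exp(0.008·59+0.085·-0.1) = 0.4019
  r_corr = 0.9053 + 0.4019 = 1.307 μm/a
  mass loss = 1.307 μm/a × 7.14 g/cm³ = 9.333 g·m⁻²·a⁻¹
copper: T≤10 °C ⇒ hinge +0.126·(-0.1−10) = -1.2726
  Pd branch = 0.0053·Pd^0.26·e^(0.059·RH+f) = 0.1501 μm/a
  Cl⁻ term: 0.01025·108.3^0.27·exp(0.036·59+0.049·-0.1) = 0.3023
  sum: 0.1501 + 0.3023 → r_corr = 0.4523 μm/a
  mass loss = 0.4523 μm/a × 8.96 g/cm³ = 4.053 g·m⁻²·a⁻¹
carbon steel: T≤10 °C ⇒ hinge +0.150·(-0.1−10) = -1.5150
  Pd branch = 1.77·Pd^0.52·e^(0.02·RH+f) = 12.26 μm/a
  Sd branch = 0.102·Sd^0.62·e^(0.033·RH+0.04·T) = 13 μm/a
  sum: 12.26 + 13 → r_corr = 25.26 μm/a
  mass loss = 25.26 μm/a × 7.85 g/cm³ = 198.3 g·m⁻²·a⁻¹
Ordering by g·m⁻²·a⁻¹: carbon steel (198) > zinc (9.33) > copper (4.05)

["carbon steel", "zinc", "copper"]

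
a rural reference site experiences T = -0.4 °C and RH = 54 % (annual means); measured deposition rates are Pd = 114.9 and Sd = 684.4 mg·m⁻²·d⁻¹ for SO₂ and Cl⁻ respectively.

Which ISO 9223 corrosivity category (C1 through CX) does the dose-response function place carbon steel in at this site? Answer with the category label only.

C3

carbon steel: T≤10 °C ⇒ hinge +0.150·(-0.4−10) = -1.5600
  SO₂ term: 1.77·114.9^0.52·exp(0.02·54-1.5600) = 12.91
  Cl⁻ term: 0.102·684.4^0.62·exp(0.033·54+0.04·-0.4) = 34.16
  r_corr = 12.91 + 34.16 = 47.06 μm/a
ISO 9223 Table 2 (carbon steel): 25 < 47.1 ≤ 50 μm/a ⇒ C3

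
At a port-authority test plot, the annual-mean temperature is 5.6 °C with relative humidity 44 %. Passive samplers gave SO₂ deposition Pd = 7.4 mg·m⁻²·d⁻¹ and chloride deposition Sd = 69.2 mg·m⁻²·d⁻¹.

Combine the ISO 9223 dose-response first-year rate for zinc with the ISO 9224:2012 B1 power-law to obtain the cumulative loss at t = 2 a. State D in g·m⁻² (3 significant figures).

zinc: T≤10 °C ⇒ hinge +0.038·(5.6−10) = -0.1672
  SO₂ term: 0.0129·7.4^0.44·exp(0.046·44-0.1672) = 0.1993
  Sd branch = 0.0175·Sd^0.57·e^(0.008·RH+0.085·T) = 0.4482 μm/a
  sum: 0.1993 + 0.4482 → r_corr = 0.6475 μm/a
Power-law: D(2) = r_corr · 2^0.813
  D(2) = 0.6475 × 2^0.813 = 0.6475 × 1.757 = 1.138 μm
  Mass loss = 1.138 μm × 7.14 g/cm³ = 8.122 g·m⁻²

D(2) = 8.12 g·m⁻²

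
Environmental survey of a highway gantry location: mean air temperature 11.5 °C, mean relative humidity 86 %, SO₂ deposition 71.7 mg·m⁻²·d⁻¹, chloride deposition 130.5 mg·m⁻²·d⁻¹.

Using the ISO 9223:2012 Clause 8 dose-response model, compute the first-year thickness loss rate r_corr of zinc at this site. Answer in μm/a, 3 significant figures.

r_corr = 5.46 μm/a

zinc: f(T) = -0.071·(T−10) [T>10 °C] = -0.1065
  sulphur-dioxide contribution → 3.97 μm/a
  chloride contribution → 1.487 μm/a
  ⇒ r_corr(zinc) = 5.457 μm/a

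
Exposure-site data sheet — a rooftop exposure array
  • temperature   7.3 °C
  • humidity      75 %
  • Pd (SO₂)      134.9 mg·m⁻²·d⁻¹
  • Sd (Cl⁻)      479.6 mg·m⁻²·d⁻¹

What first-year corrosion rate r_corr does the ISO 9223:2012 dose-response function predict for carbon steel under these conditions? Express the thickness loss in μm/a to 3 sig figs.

r_corr = 142 μm/a

carbon steel: temperature factor f = +0.150·(-2.7) = -0.4050
  sulphur-dioxide contribution → 67.78 μm/a
  chloride contribution → 74.55 μm/a
  ⇒ r_corr(carbon steel) = 142.3 μm/a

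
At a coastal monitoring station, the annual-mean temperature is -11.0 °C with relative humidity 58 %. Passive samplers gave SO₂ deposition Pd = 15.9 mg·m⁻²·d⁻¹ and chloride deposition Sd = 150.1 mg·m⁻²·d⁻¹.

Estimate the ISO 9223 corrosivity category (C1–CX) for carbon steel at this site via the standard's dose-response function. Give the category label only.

carbon steel: f(T) = +0.150·(T−10) [T≤10 °C] = -3.1500
  SO₂ term: 1.77·15.9^0.52·exp(0.02·58-3.1500) = 1.02
  Cl⁻ term: 0.102·150.1^0.62·exp(0.033·58+0.04·-11.0) = 9.956
  sum: 1.02 + 9.956 → r_corr = 10.98 μm/a
ISO 9223 Table 2 (carbon steel): 1.3 < 11 ≤ 25 μm/a ⇒ C2

C2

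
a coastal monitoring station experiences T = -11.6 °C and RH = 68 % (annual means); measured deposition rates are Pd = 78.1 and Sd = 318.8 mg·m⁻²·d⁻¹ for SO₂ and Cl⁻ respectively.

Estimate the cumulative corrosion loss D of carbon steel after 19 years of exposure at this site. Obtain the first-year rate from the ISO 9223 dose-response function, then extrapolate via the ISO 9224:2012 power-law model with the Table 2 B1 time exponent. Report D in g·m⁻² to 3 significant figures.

carbon steel: temperature factor f = +0.150·(-21.6) = -3.2400
  Pd branch = 1.77·Pd^0.52·e^(0.02·RH+f) = 2.604 μm/a
  Sd branch = 0.102·Sd^0.62·e^(0.033·RH+0.04·T) = 21.57 μm/a
  sum: 2.604 + 21.57 → r_corr = 24.17 μm/a
Power-law: D(19) = r_corr · 19^0.523
  D(19) = 24.17 × 19^0.523 = 24.17 × 4.664 = 112.8 μm
  Mass loss = 112.8 μm × 7.85 g/cm³ = 885.1 g·m⁻²

D(19) = 885 g·m⁻²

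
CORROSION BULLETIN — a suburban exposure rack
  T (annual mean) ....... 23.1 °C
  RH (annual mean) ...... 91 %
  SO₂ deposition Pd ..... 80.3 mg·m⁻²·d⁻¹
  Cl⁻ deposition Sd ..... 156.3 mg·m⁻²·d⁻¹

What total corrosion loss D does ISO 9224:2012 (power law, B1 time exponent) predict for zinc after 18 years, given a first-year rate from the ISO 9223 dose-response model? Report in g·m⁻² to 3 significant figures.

zinc: f(T) = -0.071·(T−10) [T>10 °C] = -0.9301
  SO₂ term: 0.0129·80.3^0.44·exp(0.046·91-0.9301) = 2.305
  Sd branch = 0.0175·Sd^0.57·e^(0.008·RH+0.085·T) = 4.597 μm/a
  sum: 2.305 + 4.597 → r_corr = 6.902 μm/a
ISO 9224: D(t) = r_corr · t^b with b = 0.813 (zinc, B1)
  D(18) = 6.902 × 18^0.813 = 6.902 × 10.48 = 72.37 μm
  Mass loss = 72.37 μm × 7.14 g/cm³ = 516.7 g·m⁻²

D(18) = 517 g·m⁻²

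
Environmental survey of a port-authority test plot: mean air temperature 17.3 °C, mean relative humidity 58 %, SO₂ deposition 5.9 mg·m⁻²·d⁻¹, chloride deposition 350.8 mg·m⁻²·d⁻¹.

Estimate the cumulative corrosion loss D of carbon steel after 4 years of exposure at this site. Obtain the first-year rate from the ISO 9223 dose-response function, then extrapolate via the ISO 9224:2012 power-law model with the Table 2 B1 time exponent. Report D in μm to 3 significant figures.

D(4) = 128 μm

carbon steel: f(T) = -0.054·(T−10) [T>10 °C] = -0.3942
  Pd branch = 1.77·Pd^0.52·e^(0.02·RH+f) = 9.581 μm/a
  Cl⁻ term: 0.102·350.8^0.62·exp(0.033·58+0.04·17.3) = 52.28
  r_corr = 9.581 + 52.28 = 61.86 μm/a
ISO 9224: D(t) = r_corr · t^b with b = 0.523 (carbon steel, B1)
  D(4) = 61.86 × 4^0.523 = 61.86 × 2.065 = 127.7 μm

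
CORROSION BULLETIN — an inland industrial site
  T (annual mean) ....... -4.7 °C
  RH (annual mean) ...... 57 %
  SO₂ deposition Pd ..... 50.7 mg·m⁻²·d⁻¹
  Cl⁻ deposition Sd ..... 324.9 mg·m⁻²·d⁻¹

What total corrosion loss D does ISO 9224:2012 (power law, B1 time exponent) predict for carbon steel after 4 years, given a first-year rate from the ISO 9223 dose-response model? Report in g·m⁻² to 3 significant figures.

carbon steel: f(T) = +0.150·(T−10) [T≤10 °C] = -2.2050
  SO₂ term: 1.77·50.7^0.52·exp(0.02·57-2.2050) = 4.7
  Cl⁻ term: 0.102·324.9^0.62·exp(0.033·57+0.04·-4.7) = 20.01
  sum: 4.7 + 20.01 → r_corr = 24.7 μm/a
ISO 9224: D(t) = r_corr · t^b with b = 0.523 (carbon steel, B1)
  D(4) = 24.7 × 4^0.523 = 24.7 × 2.065 = 51.01 μm
  Mass loss = 51.01 μm × 7.85 g/cm³ = 400.4 g·m⁻²

D(4) = 400 g·m⁻²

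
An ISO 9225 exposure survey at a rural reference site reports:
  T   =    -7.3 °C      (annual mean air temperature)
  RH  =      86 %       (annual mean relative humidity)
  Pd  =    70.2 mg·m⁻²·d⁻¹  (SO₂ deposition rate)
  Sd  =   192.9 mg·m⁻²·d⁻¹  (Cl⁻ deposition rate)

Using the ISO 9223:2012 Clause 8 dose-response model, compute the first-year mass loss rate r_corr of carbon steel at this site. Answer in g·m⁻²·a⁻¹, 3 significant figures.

r_corr = 320 g·m⁻²·a⁻¹

carbon steel: f(T) = +0.150·(T−10) [T≤10 °C] = -2.5950
  SO₂ term: 1.77·70.2^0.52·exp(0.02·86-2.5950) = 6.731
  Sd branch = 0.102·Sd^0.62·e^(0.033·RH+0.04·T) = 33.98 μm/a
  r_corr = 6.731 + 33.98 = 40.71 μm/a
Convert to mass loss: 40.71 μm/a × 7.85 g/cm³ = 319.6 g·m⁻²·a⁻¹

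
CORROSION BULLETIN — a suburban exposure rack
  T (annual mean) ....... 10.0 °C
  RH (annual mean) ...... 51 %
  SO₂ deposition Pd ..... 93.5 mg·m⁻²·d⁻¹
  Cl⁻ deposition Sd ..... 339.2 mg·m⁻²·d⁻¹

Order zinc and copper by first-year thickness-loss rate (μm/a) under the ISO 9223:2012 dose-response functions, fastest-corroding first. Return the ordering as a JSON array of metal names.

zinc: T≤10 °C ⇒ hinge +0.038·(10.0−10) = +0.0000
  Pd branch = 0.0129·Pd^0.44·e^(0.046·RH+f) = 0.9922 μm/a
  Cl⁻ term: 0.0175·339.2^0.57·exp(0.008·51+0.085·10.0) = 1.705
  r_corr = 0.9922 + 1.705 = 2.697 μm/a
copper: temperature factor f = +0.126·(0.0) = +0.0000
  SO₂ term: 0.0053·93.5^0.26·exp(0.059·51+0.0000) = 0.3495
  Cl⁻ term: 0.01025·339.2^0.27·exp(0.036·51+0.049·10.0) = 0.506
  sum: 0.3495 + 0.506 → r_corr = 0.8555 μm/a
Ordering by μm/a: zinc (2.7) > copper (0.855)

["zinc", "copper"]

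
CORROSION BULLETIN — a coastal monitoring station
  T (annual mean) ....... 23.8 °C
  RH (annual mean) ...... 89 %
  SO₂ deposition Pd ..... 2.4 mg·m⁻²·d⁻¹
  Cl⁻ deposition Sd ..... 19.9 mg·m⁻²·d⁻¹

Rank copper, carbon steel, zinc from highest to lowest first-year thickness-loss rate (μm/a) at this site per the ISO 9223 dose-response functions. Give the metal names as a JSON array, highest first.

["carbon steel", "copper", "zinc"]

copper: f(T) = -0.080·(T−10) [T>10 °C] = -1.1040
  sulphur-dioxide contribution → 0.4209 μm/a
  chloride contribution → 1.817 μm/a
  total first-year rate 2.238 μm/a
carbon steel: T>10 °C ⇒ hinge -0.054·(23.8−10) = -0.7452
  sulphur-dioxide contribution → 7.854 μm/a
  chloride contribution → 31.83 μm/a
  ⇒ r_corr(carbon steel) = 39.69 μm/a
zinc: temperature factor f = -0.071·(13.8) = -0.9798
  sulphur-dioxide contribution → 0.4269 μm/a
  chloride contribution → 1.483 μm/a
  total first-year rate 1.91 μm/a
Ordering by μm/a: carbon steel (39.7) > copper (2.24) > zinc (1.91)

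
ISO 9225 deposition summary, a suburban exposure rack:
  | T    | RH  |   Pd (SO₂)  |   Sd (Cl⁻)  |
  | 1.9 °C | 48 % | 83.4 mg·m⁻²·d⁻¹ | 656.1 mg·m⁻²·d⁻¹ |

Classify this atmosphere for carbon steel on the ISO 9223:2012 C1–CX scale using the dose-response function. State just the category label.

C3

carbon steel: f(T) = +0.150·(T−10) [T≤10 °C] = -1.2150
  Pd branch = 1.77·Pd^0.52·e^(0.02·RH+f) = 13.68 μm/a
  Cl⁻ term: 0.102·656.1^0.62·exp(0.033·48+0.04·1.9) = 29.93
  sum: 13.68 + 29.93 → r_corr = 43.61 μm/a
ISO 9223 Table 2 (carbon steel): 25 < 43.6 ≤ 50 μm/a ⇒ C3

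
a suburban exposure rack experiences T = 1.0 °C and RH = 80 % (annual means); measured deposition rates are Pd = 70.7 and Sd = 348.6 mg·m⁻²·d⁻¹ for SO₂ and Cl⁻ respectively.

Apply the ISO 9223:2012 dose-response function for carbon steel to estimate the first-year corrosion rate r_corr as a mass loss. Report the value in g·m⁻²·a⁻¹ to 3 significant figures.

r_corr = 604 g·m⁻²·a⁻¹

carbon steel: T≤10 °C ⇒ hinge +0.150·(1.0−10) = -1.3500
  Pd branch = 1.77·Pd^0.52·e^(0.02·RH+f) = 20.81 μm/a
  Sd branch = 0.102·Sd^0.62·e^(0.033·RH+0.04·T) = 56.07 μm/a
  sum: 20.81 + 56.07 → r_corr = 76.88 μm/a
Convert to mass loss: 76.88 μm/a × 7.85 g/cm³ = 603.5 g·m⁻²·a⁻¹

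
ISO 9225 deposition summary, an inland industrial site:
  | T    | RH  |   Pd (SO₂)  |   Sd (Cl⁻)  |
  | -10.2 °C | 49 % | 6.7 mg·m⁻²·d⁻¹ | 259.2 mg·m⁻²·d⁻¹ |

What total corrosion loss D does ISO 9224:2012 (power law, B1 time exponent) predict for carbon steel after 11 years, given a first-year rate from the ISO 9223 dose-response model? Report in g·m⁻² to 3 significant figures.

carbon steel: f(T) = +0.150·(T−10) [T≤10 °C] = -3.0300
  SO₂ term: 1.77·6.7^0.52·exp(0.02·49-3.0300) = 0.6127
  Cl⁻ term: 0.102·259.2^0.62·exp(0.033·49+0.04·-10.2) = 10.72
  r_corr = 0.6127 + 10.72 = 11.33 μm/a
ISO 9224: D(t) = r_corr · t^b with b = 0.523 (carbon steel, B1)
  D(11) = 11.33 × 11^0.523 = 11.33 × 3.505 = 39.71 μm
  Mass loss = 39.71 μm × 7.85 g/cm³ = 311.7 g·m⁻²

D(11) = 312 g·m⁻²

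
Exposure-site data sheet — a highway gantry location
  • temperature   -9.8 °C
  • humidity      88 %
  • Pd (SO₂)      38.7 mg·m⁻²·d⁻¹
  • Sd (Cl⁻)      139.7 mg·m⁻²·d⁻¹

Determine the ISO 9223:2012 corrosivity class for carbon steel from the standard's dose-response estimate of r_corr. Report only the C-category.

carbon steel: T≤10 °C ⇒ hinge +0.150·(-9.8−10) = -2.9700
  sulphur-dioxide contribution → 3.533 μm/a
  chloride contribution → 26.89 μm/a
  ⇒ r_corr(carbon steel) = 30.42 μm/a
Category bounds: 25…50 μm/a bracket r_corr ⇒ C3

C3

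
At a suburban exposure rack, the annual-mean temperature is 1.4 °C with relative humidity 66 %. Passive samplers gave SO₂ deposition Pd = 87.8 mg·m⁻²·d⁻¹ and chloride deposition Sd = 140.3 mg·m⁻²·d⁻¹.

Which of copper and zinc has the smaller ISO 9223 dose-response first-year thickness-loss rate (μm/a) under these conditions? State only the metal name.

copper

copper: f(T) = +0.126·(T−10) [T≤10 °C] = -1.0836
  SO₂ term: 0.0053·87.8^0.26·exp(0.059·66-1.0836) = 0.2819
  Sd branch = 0.01025·Sd^0.27·e^(0.036·RH+0.049·T) = 0.4489 μm/a
  sum: 0.2819 + 0.4489 → r_corr = 0.7308 μm/a
zinc: T≤10 °C ⇒ hinge +0.038·(1.4−10) = -0.3268
  Pd branch = 0.0129·Pd^0.44·e^(0.046·RH+f) = 1.388 μm/a
  Sd branch = 0.0175·Sd^0.57·e^(0.008·RH+0.085·T) = 0.5596 μm/a
  r_corr = 1.388 + 0.5596 = 1.947 μm/a
Ordering by μm/a: zinc (1.95) > copper (0.731)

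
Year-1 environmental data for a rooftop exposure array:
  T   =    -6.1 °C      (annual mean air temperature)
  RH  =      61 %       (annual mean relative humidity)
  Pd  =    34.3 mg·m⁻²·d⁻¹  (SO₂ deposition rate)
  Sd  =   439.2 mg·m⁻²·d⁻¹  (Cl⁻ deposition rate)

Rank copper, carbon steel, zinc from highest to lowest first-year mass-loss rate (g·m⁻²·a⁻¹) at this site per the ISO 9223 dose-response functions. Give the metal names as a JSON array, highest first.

["carbon steel", "zinc", "copper"]

copper: temperature factor f = +0.126·(-16.1) = -2.0286
  sulphur-dioxide contribution → 0.0639 μm/a
  chloride contribution → 0.3533 μm/a
  total first-year rate 0.4172 μm/a
  mass loss = 0.4172 μm/a × 8.96 g/cm³ = 3.738 g·m⁻²·a⁻¹
carbon steel: f(T) = +0.150·(T−10) [T≤10 °C] = -2.4150
  sulphur-dioxide contribution → 3.368 μm/a
  chloride contribution → 26.02 μm/a
  ⇒ r_corr(carbon steel) = 29.39 μm/a
  mass loss = 29.39 μm/a × 7.85 g/cm³ = 230.7 g·m⁻²·a⁻¹
zinc: T≤10 °C ⇒ hinge +0.038·(-6.1−10) = -0.6118
  sulphur-dioxide contribution → 0.5483 μm/a
  chloride contribution → 0.5446 μm/a
  ⇒ r_corr(zinc) = 1.093 μm/a
  mass loss = 1.093 μm/a × 7.14 g/cm³ = 7.804 g·m⁻²·a⁻¹
Ordering by g·m⁻²·a⁻¹: carbon steel (231) > zinc (7.8) > copper (3.74)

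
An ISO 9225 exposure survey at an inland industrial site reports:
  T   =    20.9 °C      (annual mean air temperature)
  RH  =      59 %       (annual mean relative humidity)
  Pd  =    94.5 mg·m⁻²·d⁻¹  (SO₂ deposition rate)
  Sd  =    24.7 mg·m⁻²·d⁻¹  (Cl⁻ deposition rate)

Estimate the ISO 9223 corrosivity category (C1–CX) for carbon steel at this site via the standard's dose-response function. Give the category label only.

carbon steel: T>10 °C ⇒ hinge -0.054·(20.9−10) = -0.5886
  Pd branch = 1.77·Pd^0.52·e^(0.02·RH+f) = 34.04 μm/a
  Cl⁻ term: 0.102·24.7^0.62·exp(0.033·59+0.04·20.9) = 12.04
  sum: 34.04 + 12.04 → r_corr = 46.09 μm/a
46.1 μm/a falls in (25, 50] for carbon steel → category C3

C3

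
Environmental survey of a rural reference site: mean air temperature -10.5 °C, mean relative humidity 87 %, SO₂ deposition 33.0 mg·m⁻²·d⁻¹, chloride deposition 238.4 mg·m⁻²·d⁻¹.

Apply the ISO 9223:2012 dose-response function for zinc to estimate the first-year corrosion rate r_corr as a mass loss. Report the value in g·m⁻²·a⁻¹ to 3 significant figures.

zinc: temperature factor f = +0.038·(-20.5) = -0.7790
  sulphur-dioxide contribution → 1.508 μm/a
  chloride contribution → 0.3257 μm/a
  total first-year rate 1.834 μm/a
Convert to mass loss: 1.834 μm/a × 7.14 g/cm³ = 13.09 g·m⁻²·a⁻¹

r_corr = 13.1 g·m⁻²·a⁻¹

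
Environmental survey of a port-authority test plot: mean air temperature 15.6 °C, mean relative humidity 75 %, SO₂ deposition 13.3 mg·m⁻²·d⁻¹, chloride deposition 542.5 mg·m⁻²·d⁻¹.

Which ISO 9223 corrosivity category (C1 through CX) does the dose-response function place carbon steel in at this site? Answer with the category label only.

carbon steel: temperature factor f = -0.054·(5.6) = -0.3024
  SO₂ term: 1.77·13.3^0.52·exp(0.02·75-0.3024) = 22.52
  Sd branch = 0.102·Sd^0.62·e^(0.033·RH+0.04·T) = 112.2 μm/a
  sum: 22.52 + 112.2 → r_corr = 134.7 μm/a
ISO 9223 Table 2 (carbon steel): 80 < 135 ≤ 200 μm/a ⇒ C5

C5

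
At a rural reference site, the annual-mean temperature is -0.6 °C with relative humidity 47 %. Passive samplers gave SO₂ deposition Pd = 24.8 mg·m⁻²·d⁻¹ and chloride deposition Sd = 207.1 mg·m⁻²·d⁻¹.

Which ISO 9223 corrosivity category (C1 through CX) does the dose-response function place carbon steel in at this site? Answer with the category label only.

carbon steel: T≤10 °C ⇒ hinge +0.150·(-0.6−10) = -1.5900
  SO₂ term: 1.77·24.8^0.52·exp(0.02·47-1.5900) = 4.907
  Cl⁻ term: 0.102·207.1^0.62·exp(0.033·47+0.04·-0.6) = 12.82
  r_corr = 4.907 + 12.82 = 17.72 μm/a
Category bounds: 1.3…25 μm/a bracket r_corr ⇒ C2

C2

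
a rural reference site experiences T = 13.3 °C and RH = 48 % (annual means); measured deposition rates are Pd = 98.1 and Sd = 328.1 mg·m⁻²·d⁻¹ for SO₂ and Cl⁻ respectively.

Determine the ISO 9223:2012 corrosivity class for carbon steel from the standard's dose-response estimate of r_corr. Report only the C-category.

carbon steel: temperature factor f = -0.054·(3.3) = -0.1782
  sulphur-dioxide contribution → 41.99 μm/a
  chloride contribution → 30.72 μm/a
  total first-year rate 72.72 μm/a
72.7 μm/a falls in (50, 80] for carbon steel → category C4

C4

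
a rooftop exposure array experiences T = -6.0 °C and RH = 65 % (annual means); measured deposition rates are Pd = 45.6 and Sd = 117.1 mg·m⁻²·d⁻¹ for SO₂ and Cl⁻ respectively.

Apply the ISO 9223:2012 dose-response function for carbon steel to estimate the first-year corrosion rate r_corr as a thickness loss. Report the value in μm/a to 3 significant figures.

r_corr = 17.4 μm/a

carbon steel: T≤10 °C ⇒ hinge +0.150·(-6.0−10) = -2.4000
  Pd branch = 1.77·Pd^0.52·e^(0.02·RH+f) = 4.294 μm/a
  Sd branch = 0.102·Sd^0.62·e^(0.033·RH+0.04·T) = 13.14 μm/a
  sum: 4.294 + 13.14 → r_corr = 17.43 μm/a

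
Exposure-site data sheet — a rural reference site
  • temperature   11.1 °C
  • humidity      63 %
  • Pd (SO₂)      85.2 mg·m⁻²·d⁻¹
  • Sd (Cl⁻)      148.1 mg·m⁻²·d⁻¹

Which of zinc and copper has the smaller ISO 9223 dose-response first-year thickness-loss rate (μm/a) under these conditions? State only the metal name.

copper

zinc: temperature factor f = -0.071·(1.1) = -0.0781
  Pd branch = 0.0129·Pd^0.44·e^(0.046·RH+f) = 1.53 μm/a
  Sd branch = 0.0175·Sd^0.57·e^(0.008·RH+0.085·T) = 1.285 μm/a
  r_corr = 1.53 + 1.285 = 2.815 μm/a
copper: T>10 °C ⇒ hinge -0.080·(11.1−10) = -0.0880
  SO₂ term: 0.0053·85.2^0.26·exp(0.059·63-0.0880) = 0.6342
  Cl⁻ term: 0.01025·148.1^0.27·exp(0.036·63+0.049·11.1) = 0.6576
  r_corr = 0.6342 + 0.6576 = 1.292 μm/a
Ordering by μm/a: zinc (2.81) > copper (1.29)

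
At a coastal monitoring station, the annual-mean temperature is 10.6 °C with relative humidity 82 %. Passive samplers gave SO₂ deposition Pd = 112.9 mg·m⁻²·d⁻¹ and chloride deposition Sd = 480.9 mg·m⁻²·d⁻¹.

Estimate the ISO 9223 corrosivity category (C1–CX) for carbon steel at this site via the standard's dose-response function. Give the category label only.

carbon steel: temperature factor f = -0.054·(0.6) = -0.0324
  Pd branch = 1.77·Pd^0.52·e^(0.02·RH+f) = 103.2 μm/a
  Cl⁻ term: 0.102·480.9^0.62·exp(0.033·82+0.04·10.6) = 107.4
  r_corr = 103.2 + 107.4 = 210.5 μm/a
ISO 9223 Table 2 (carbon steel): 200 < 211 ≤ 700 μm/a ⇒ CX

CX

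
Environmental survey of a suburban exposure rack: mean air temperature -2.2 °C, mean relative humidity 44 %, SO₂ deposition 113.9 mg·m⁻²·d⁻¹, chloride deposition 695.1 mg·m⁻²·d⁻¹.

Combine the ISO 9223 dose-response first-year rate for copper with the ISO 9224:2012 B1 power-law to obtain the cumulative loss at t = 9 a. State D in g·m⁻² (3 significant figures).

copper: f(T) = +0.126·(T−10) [T≤10 °C] = -1.5372
  Pd branch = 0.0053·Pd^0.26·e^(0.059·RH+f) = 0.05234 μm/a
  Sd branch = 0.01025·Sd^0.27·e^(0.036·RH+0.049·T) = 0.2625 μm/a
  sum: 0.05234 + 0.2625 → r_corr = 0.3149 μm/a
Long-term exponent b (ISO 9224 Table 2, B1) = 0.667
  D(9) = 0.3149 × 9^0.667 = 0.3149 × 4.33 = 1.363 μm
  Mass loss = 1.363 μm × 8.96 g/cm³ = 12.22 g·m⁻²

D(9) = 12.2 g·m⁻²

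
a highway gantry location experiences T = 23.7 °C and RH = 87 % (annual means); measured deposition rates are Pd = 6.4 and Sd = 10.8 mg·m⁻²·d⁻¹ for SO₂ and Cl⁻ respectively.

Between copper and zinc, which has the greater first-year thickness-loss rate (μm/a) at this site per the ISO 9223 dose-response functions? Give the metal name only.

copper

copper: T>10 °C ⇒ hinge -0.080·(23.7−10) = -1.0960
  Pd branch = 0.0053·Pd^0.26·e^(0.059·RH+f) = 0.4866 μm/a
  Cl⁻ term: 0.01025·10.8^0.27·exp(0.036·87+0.049·23.7) = 1.427
  sum: 0.4866 + 1.427 → r_corr = 1.913 μm/a
zinc: f(T) = -0.071·(T−10) [T>10 °C] = -0.9727
  Pd branch = 0.0129·Pd^0.44·e^(0.046·RH+f) = 0.6038 μm/a
  Sd branch = 0.0175·Sd^0.57·e^(0.008·RH+0.085·T) = 1.022 μm/a
  r_corr = 0.6038 + 1.022 = 1.625 μm/a
Ordering by μm/a: copper (1.91) > zinc (1.63)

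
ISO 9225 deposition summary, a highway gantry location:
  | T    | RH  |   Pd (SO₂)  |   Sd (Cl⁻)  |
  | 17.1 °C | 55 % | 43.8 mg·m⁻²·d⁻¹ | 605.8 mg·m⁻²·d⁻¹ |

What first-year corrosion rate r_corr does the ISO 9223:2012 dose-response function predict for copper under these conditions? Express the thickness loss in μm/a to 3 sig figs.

copper: temperature factor f = -0.080·(7.1) = -0.5680
  SO₂ term: 0.0053·43.8^0.26·exp(0.059·55-0.5680) = 0.2059
  Cl⁻ term: 0.01025·605.8^0.27·exp(0.036·55+0.049·17.1) = 0.9677
  sum: 0.2059 + 0.9677 → r_corr = 1.174 μm/a

r_corr = 1.17 μm/a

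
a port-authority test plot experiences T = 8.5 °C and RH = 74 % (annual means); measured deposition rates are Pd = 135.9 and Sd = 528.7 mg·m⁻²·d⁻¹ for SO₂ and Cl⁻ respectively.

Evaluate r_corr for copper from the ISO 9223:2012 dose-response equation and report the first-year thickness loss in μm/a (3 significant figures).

r_corr = 2.45 μm/a

copper: T≤10 °C ⇒ hinge +0.126·(8.5−10) = -0.1890
  Pd branch = 0.0053·Pd^0.26·e^(0.059·RH+f) = 1.239 μm/a
  Cl⁻ term: 0.01025·528.7^0.27·exp(0.036·74+0.049·8.5) = 1.213
  r_corr = 1.239 + 1.213 = 2.452 μm/a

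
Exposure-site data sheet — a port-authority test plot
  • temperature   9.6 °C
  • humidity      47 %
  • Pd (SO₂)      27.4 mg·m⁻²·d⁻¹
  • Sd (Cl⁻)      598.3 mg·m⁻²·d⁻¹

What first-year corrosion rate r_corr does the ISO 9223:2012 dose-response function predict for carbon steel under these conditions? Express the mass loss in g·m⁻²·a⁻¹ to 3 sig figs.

r_corr = 479 g·m⁻²·a⁻¹

carbon steel: temperature factor f = +0.150·(-0.4) = -0.0600
  SO₂ term: 1.77·27.4^0.52·exp(0.02·47-0.0600) = 23.87
  Sd branch = 0.102·Sd^0.62·e^(0.033·RH+0.04·T) = 37.21 μm/a
  sum: 23.87 + 37.21 → r_corr = 61.08 μm/a
Convert to mass loss: 61.08 μm/a × 7.85 g/cm³ = 479.4 g·m⁻²·a⁻¹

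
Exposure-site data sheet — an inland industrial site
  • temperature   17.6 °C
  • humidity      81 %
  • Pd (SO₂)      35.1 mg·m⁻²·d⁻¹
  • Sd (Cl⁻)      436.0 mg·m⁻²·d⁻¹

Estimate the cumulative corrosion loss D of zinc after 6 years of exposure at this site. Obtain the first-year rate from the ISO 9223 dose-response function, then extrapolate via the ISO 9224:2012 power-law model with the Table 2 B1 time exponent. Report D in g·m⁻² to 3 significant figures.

zinc: temperature factor f = -0.071·(7.6) = -0.5396
  SO₂ term: 0.0129·35.1^0.44·exp(0.046·81-0.5396) = 1.494
  Cl⁻ term: 0.0175·436.0^0.57·exp(0.008·81+0.085·17.6) = 4.772
  r_corr = 1.494 + 4.772 = 6.266 μm/a
Long-term exponent b (ISO 9224 Table 2, B1) = 0.813
  D(6) = 6.266 × 6^0.813 = 6.266 × 4.292 = 26.89 μm
  Mass loss = 26.89 μm × 7.14 g/cm³ = 192 g·m⁻²

D(6) = 192 g·m⁻²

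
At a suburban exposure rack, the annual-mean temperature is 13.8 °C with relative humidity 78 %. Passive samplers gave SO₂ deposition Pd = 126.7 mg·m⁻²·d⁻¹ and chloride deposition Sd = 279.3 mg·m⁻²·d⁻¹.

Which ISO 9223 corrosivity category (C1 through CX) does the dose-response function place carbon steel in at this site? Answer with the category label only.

C5

carbon steel: T>10 °C ⇒ hinge -0.054·(13.8−10) = -0.2052
  SO₂ term: 1.77·126.7^0.52·exp(0.02·78-0.2052) = 85.07
  Sd branch = 0.102·Sd^0.62·e^(0.033·RH+0.04·T) = 76.34 μm/a
  r_corr = 85.07 + 76.34 = 161.4 μm/a
Category bounds: 80…200 μm/a bracket r_corr ⇒ C5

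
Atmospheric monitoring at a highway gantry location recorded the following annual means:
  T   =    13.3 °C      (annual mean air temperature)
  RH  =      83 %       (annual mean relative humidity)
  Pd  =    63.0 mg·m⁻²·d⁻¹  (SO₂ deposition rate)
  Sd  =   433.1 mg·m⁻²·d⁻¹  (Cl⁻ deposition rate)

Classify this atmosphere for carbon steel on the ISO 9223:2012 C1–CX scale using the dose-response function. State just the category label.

carbon steel: temperature factor f = -0.054·(3.3) = -0.1782
  sulphur-dioxide contribution → 67.17 μm/a
  chloride contribution → 115.8 μm/a
  ⇒ r_corr(carbon steel) = 183 μm/a
ISO 9223 Table 2 (carbon steel): 80 < 183 ≤ 200 μm/a ⇒ C5

C5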